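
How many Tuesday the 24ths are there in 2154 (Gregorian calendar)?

Check the 24th of each month of 2154: Jan 24: Thu, Feb 24: Sun, Mar 24: Sun, Apr 24: Wed, May 24: Fri, Jun 24: Mon, Jul 24: Wed, Aug 24: Sat, Sep 24: Tue, Oct 24: Thu, Nov 24: Sun, Dec 24: Tue.
Tuesday occurs in September, December — 2 months.

2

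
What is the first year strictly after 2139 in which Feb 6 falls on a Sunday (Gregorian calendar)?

From one year to the next, a fixed date's weekday advances by 1, or by 2 when a Feb 29 lies between the two dates.
2139: February 6 is Friday.
2140: Saturday (+1)
2141: Monday (+2)
2142: Tuesday (+1)
2143: Wednesday (+1)
2144: Thursday (+1)
2145: Saturday (+2)
2146: Sunday (+1)
Feb 6 falls on a Sunday in 2146.

2146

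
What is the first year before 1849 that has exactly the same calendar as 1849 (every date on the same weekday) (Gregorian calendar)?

1838

Two years share a calendar iff Jan 1 falls on the same weekday and both are leap or both are common. 1849: Jan 1 is Monday, common year.
1848: Jan 1 Saturday, leap
1847: Jan 1 Friday, common
1846: Jan 1 Thursday, common
1845: Jan 1 Wednesday, common
1844: Jan 1 Monday, leap
1843: Jan 1 Sunday, common
1842: Jan 1 Saturday, common
1841: Jan 1 Friday, common
1840: Jan 1 Wednesday, leap
1839: Jan 1 Tuesday, common
1838: Jan 1 Monday, common
1838 matches on both conditions.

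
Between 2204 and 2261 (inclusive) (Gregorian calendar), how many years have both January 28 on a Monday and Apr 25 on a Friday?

Check each year's weekday for January 28 and Apr 25:
  2204: Sat/Wed  2205: Mon/Thu  2206: Tue/Fri  2207: Wed/Sat  2208: Thu/Mon  2209: Sat/Tue  2210: Sun/Wed  2211: Mon/Thu  2212: Tue/Sat  2213: Thu/Sun  2214: Fri/Mon  2215: Sat/Tue  2216: Sun/Thu  2217: Tue/Fri  …(30 more)…  2248: Fri/Tue  2249: Sun/Wed  2250: Mon/Thu  2251: Tue/Fri  2252: Wed/Sun  2253: Fri/Mon  2254: Sat/Tue  2255: Sun/Wed  2256: Mon/Fri ✓  2257: Wed/Sat  2258: Thu/Sun  2259: Fri/Mon  2260: Sat/Wed  2261: Mon/Thu
Both conditions hold in: 2228, 2256 — 2.

2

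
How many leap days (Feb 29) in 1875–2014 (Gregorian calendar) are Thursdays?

4

Leap years in 1875–2014: 34 of them.
Feb 29 weekday advances by 5 (mod 7) from one leap year to the next four years later (or differs when a century non-leap intervenes).
Leap-day weekdays: 1876:Tue 1880:Sun 1884:Fri 1888:Wed 1892:Mon 1896:Sat 1904:Mon 1908:Sat 1912:Thu✓ 1916:Tue 1920:Sun 1924:Fri 1928:Wed …(8 more)… 1964:Sat 1968:Thu✓ 1972:Tue 1976:Sun 1980:Fri 1984:Wed 1988:Mon 1992:Sat 1996:Thu✓ 2000:Tue 2004:Sun 2008:Fri 2012:Wed
Thursday: 1912, 1940, 1968, 1996 → 4.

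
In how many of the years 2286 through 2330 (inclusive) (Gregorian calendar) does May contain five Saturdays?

May has 31 days; it has five Saturdays when Saturday falls among the first (month-length − 28) days — i.e. when May 1 is one of Saturday/Friday/Thursday.
May 1 by year: 2286:Sat✓ 2287:Sun 2288:Tue 2289:Wed 2290:Thu✓ 2291:Fri✓ 2292:Sun 2293:Mon 2294:Tue 2295:Wed 2296:Fri✓ 2297:Sat✓ 2298:Sun 2299:Mon 2300:Tue …(15 more)… 2316:Mon 2317:Tue 2318:Wed 2319:Thu✓ 2320:Sat✓ 2321:Sun 2322:Mon 2323:Tue 2324:Thu✓ 2325:Fri✓ 2326:Sat✓ 2327:Sun 2328:Tue 2329:Wed 2330:Thu✓
Years with five Saturdays: 2286, 2290, 2291, 2296, 2297, 2302, 2303, 2308, 2309, 2313, 2314, 2315, 2319, 2320, 2324, 2325, 2326, 2330 → 18.

18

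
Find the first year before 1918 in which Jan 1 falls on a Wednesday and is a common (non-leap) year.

1913

Jan 1 advances by 2 weekdays after a leap year and by 1 after a common year.
1918: Jan 1 is Tuesday.
1917: Monday
1916: Saturday (leap)
1915: Friday
1914: Thursday
1913: Wednesday
1913 begins on a Wednesday and is a common year.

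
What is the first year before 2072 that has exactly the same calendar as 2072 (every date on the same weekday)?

Two years share a calendar iff Jan 1 falls on the same weekday and both are leap or both are common. 2072: Jan 1 is Friday, leap year.
2071: Jan 1 Thursday, common
2070: Jan 1 Wednesday, common
2069: Jan 1 Tuesday, common
2068: Jan 1 Sunday, leap
2067: Jan 1 Saturday, common
2066: Jan 1 Friday, common
2065: Jan 1 Thursday, common
2064: Jan 1 Tuesday, leap
2063: Jan 1 Monday, common
2062: Jan 1 Sunday, common
2061: Jan 1 Saturday, common
2060: Jan 1 Thursday, leap
2059: Jan 1 Wednesday, common
2058: Jan 1 Tuesday, common
2057: Jan 1 Monday, common
2056: Jan 1 Saturday, leap
2055: Jan 1 Friday, common
2054: Jan 1 Thursday, common
2053: Jan 1 Wednesday, common
2052: Jan 1 Monday, leap
2051: Jan 1 Sunday, common
2050: Jan 1 Saturday, common
2049: Jan 1 Friday, common
2048: Jan 1 Wednesday, leap
2047: Jan 1 Tuesday, common
2046: Jan 1 Monday, common
2045: Jan 1 Sunday, common
2044: Jan 1 Friday, leap
2044 matches on both conditions.

2044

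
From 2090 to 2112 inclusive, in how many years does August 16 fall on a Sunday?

4

Track August 16's weekday year by year (advancing +1, or +2 across a Feb 29):
  2090: Wed  2091: Thu (+1)  2092: Sat (+2)  2093: Sun (+1) ✓  2094: Mon (+1)
  2095: Tue (+1)  2096: Thu (+2)  2097: Fri (+1)  2098: Sat (+1)  2099: Sun (+1) ✓
  2100: Mon (+1)  2101: Tue (+1)  2102: Wed (+1)  2103: Thu (+1)  2104: Sat (+2)
  2105: Sun (+1) ✓  2106: Mon (+1)  2107: Tue (+1)  2108: Thu (+2)  2109: Fri (+1)
  2110: Sat (+1)  2111: Sun (+1) ✓  2112: Tue (+2)
Sunday years: 2093, 2099, 2105, 2111 — 4 in total.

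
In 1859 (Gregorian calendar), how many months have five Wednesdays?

4

A month of length L has five Wednesdays iff its first Wednesday is on day ≤ L−28 (so day 1–3 in a 31-day month, 1–2 in a 30-day month, day 1 in a leap February).
Checking each month of 1859: Jan starts Sat (31d); Feb starts Tue (28d); Mar starts Tue (31d) ✓; Apr starts Fri (30d); May starts Sun (31d); Jun starts Wed (30d) ✓; Jul starts Fri (31d); Aug starts Mon (31d) ✓; Sep starts Thu (30d); Oct starts Sat (31d); Nov starts Tue (30d) ✓; Dec starts Thu (31d).
Five-Wednesday months: March, June, August, November → 4.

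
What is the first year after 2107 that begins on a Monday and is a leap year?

2120

Jan 1 advances by 2 weekdays after a leap year and by 1 after a common year.
2107: Jan 1 is Saturday.
2108: Sunday (leap)
2109: Tuesday
2110: Wednesday
2111: Thursday
2112: Friday (leap)
2113: Sunday
2114: Monday
2115: Tuesday
2116: Wednesday (leap)
2117: Friday
2118: Saturday
2119: Sunday
2120: Monday (leap)
2120 begins on a Monday and is a leap year.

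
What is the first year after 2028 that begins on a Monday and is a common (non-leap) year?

Jan 1 advances by 2 weekdays after a leap year and by 1 after a common year.
2028: Jan 1 is Saturday (leap).
2029: Monday
2029 begins on a Monday and is a common year.

2029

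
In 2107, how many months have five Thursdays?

4

A month of length L has five Thursdays iff its first Thursday is on day ≤ L−28 (so day 1–3 in a 31-day month, 1–2 in a 30-day month, day 1 in a leap February).
Checking each month of 2107: Jan starts Sat (31d); Feb starts Tue (28d); Mar starts Tue (31d) ✓; Apr starts Fri (30d); May starts Sun (31d); Jun starts Wed (30d) ✓; Jul starts Fri (31d); Aug starts Mon (31d); Sep starts Thu (30d) ✓; Oct starts Sat (31d); Nov starts Tue (30d); Dec starts Thu (31d) ✓.
Five-Thursday months: March, June, September, December → 4.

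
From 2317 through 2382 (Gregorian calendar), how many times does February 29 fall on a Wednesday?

Leap years in 2317–2382: 16 of them.
Feb 29 weekday advances by 5 (mod 7) from one leap year to the next four years later (or differs when a century non-leap intervenes).
Leap-day weekdays: 2320:Sun 2324:Fri 2328:Wed✓ 2332:Mon 2336:Sat 2340:Thu 2344:Tue 2348:Sun 2352:Fri 2356:Wed✓ 2360:Mon 2364:Sat 2368:Thu 2372:Tue 2376:Sun 2380:Fri
Wednesday: 2328, 2356 → 2.

2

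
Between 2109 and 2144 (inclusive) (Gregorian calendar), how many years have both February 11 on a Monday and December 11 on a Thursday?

Check each year's weekday for February 11 and December 11:
  2109: Mon/Wed  2110: Tue/Thu  2111: Wed/Fri  2112: Thu/Sun  2113: Sat/Mon  2114: Sun/Tue  2115: Mon/Wed  2116: Tue/Fri  2117: Thu/Sat  2118: Fri/Sun  2119: Sat/Mon  2120: Sun/Wed  2121: Tue/Thu  2122: Wed/Fri  …(8 more)…  2131: Sun/Tue  2132: Mon/Thu ✓  2133: Wed/Fri  2134: Thu/Sat  2135: Fri/Sun  2136: Sat/Tue  2137: Mon/Wed  2138: Tue/Thu  2139: Wed/Fri  2140: Thu/Sun  2141: Sat/Mon  2142: Sun/Tue  2143: Mon/Wed  2144: Tue/Fri
Both conditions hold in: 2132 — 1.

1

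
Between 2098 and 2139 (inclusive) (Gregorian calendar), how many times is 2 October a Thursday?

Track 2 October's weekday year by year (advancing +1, or +2 across a Feb 29):
  2098: Thu ✓  2099: Fri (+1)  2100: Sat (+1)  2101: Sun (+1)  2102: Mon (+1)
  2103: Tue (+1)  2104: Thu (+2) ✓  2105: Fri (+1)  2106: Sat (+1)  2107: Sun (+1)
  2108: Tue (+2)  2109: Wed (+1)  2110: Thu (+1) ✓  2111: Fri (+1)  … (14 more years) …
  2126: Wed (+1)  2127: Thu (+1) ✓  2128: Sat (+2)  2129: Sun (+1)  2130: Mon (+1)
  2131: Tue (+1)  2132: Thu (+2) ✓  2133: Fri (+1)  2134: Sat (+1)  2135: Sun (+1)
  2136: Tue (+2)  2137: Wed (+1)  2138: Thu (+1) ✓  2139: Fri (+1)
Thursday years: 2098, 2104, 2110, 2121, 2127, 2132, 2138 — 7 in total.

7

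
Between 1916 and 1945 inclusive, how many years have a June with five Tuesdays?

June has 30 days; it has five Tuesdays when Tuesday falls among the first (month-length − 28) days — i.e. when June 1 is one of Tuesday/Monday.
June 1 by year: 1916:Thu 1917:Fri 1918:Sat 1919:Sun 1920:Tue✓ 1921:Wed 1922:Thu 1923:Fri 1924:Sun 1925:Mon✓ 1926:Tue✓ 1927:Wed 1928:Fri 1929:Sat 1930:Sun 1931:Mon✓ 1932:Wed 1933:Thu 1934:Fri 1935:Sat 1936:Mon✓ 1937:Tue✓ 1938:Wed 1939:Thu 1940:Sat 1941:Sun 1942:Mon✓ 1943:Tue✓ 1944:Thu 1945:Fri
Years with five Tuesdays: 1920, 1925, 1926, 1931, 1936, 1937, 1942, 1943 → 8.

8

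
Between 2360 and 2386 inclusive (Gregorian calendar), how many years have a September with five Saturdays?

September has 30 days; it has five Saturdays when Saturday falls among the first (month-length − 28) days — i.e. when September 1 is one of Saturday/Friday.
September 1 by year: 2360:Thu 2361:Fri✓ 2362:Sat✓ 2363:Sun 2364:Tue 2365:Wed 2366:Thu 2367:Fri✓ 2368:Sun 2369:Mon 2370:Tue 2371:Wed 2372:Fri✓ 2373:Sat✓ 2374:Sun 2375:Mon 2376:Wed 2377:Thu 2378:Fri✓ 2379:Sat✓ 2380:Mon 2381:Tue 2382:Wed 2383:Thu 2384:Sat✓ 2385:Sun 2386:Mon
Years with five Saturdays: 2361, 2362, 2367, 2372, 2373, 2378, 2379, 2384 → 8.

8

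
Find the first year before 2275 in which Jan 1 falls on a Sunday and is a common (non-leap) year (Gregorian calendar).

Jan 1 advances by 2 weekdays after a leap year and by 1 after a common year.
2275: Jan 1 is Friday.
2274: Thursday
2273: Wednesday
2272: Monday (leap)
2271: Sunday
2271 begins on a Sunday and is a common year.

2271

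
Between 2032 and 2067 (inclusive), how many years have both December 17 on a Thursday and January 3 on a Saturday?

4

Check each year's weekday for December 17 and January 3:
  2032: Fri/Sat  2033: Sat/Mon  2034: Sun/Tue  2035: Mon/Wed  2036: Wed/Thu  2037: Thu/Sat ✓  2038: Fri/Sun  2039: Sat/Mon  2040: Mon/Tue  2041: Tue/Thu  2042: Wed/Fri  2043: Thu/Sat ✓  2044: Sat/Sun  2045: Sun/Tue  …(8 more)…  2054: Thu/Sat ✓  2055: Fri/Sun  2056: Sun/Mon  2057: Mon/Wed  2058: Tue/Thu  2059: Wed/Fri  2060: Fri/Sat  2061: Sat/Mon  2062: Sun/Tue  2063: Mon/Wed  2064: Wed/Thu  2065: Thu/Sat ✓  2066: Fri/Sun  2067: Sat/Mon
Both conditions hold in: 2037, 2043, 2054, 2065 — 4.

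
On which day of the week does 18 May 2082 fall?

January 1, 2082 is a Thursday.
May 18 is day 138 of the year, i.e. 137 days after Jan 1.
137 mod 7 = 4, so advance 4 weekdays from Thursday: Monday.

Monday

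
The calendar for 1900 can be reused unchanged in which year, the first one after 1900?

Two years share a calendar iff Jan 1 falls on the same weekday and both are leap or both are common. 1900: Jan 1 is Monday, common year.
1901: Jan 1 Tuesday, common
1902: Jan 1 Wednesday, common
1903: Jan 1 Thursday, common
1904: Jan 1 Friday, leap
1905: Jan 1 Sunday, common
1906: Jan 1 Monday, common
1906 matches on both conditions.

1906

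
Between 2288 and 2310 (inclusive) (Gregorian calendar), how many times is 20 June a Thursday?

4

Track 20 June's weekday year by year (advancing +1, or +2 across a Feb 29):
  2288: Wed  2289: Thu (+1) ✓  2290: Fri (+1)  2291: Sat (+1)  2292: Mon (+2)
  2293: Tue (+1)  2294: Wed (+1)  2295: Thu (+1) ✓  2296: Sat (+2)  2297: Sun (+1)
  2298: Mon (+1)  2299: Tue (+1)  2300: Wed (+1)  2301: Thu (+1) ✓  2302: Fri (+1)
  2303: Sat (+1)  2304: Mon (+2)  2305: Tue (+1)  2306: Wed (+1)  2307: Thu (+1) ✓
  2308: Sat (+2)  2309: Sun (+1)  2310: Mon (+1)
Thursday years: 2289, 2295, 2301, 2307 — 4 in total.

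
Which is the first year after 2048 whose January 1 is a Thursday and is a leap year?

Jan 1 advances by 2 weekdays after a leap year and by 1 after a common year.
2048: Jan 1 is Wednesday (leap).
2049: Friday
2050: Saturday
2051: Sunday
2052: Monday (leap)
2053: Wednesday
2054: Thursday
2055: Friday
2056: Saturday (leap)
2057: Monday
2058: Tuesday
2059: Wednesday
2060: Thursday (leap)
2060 begins on a Thursday and is a leap year.

2060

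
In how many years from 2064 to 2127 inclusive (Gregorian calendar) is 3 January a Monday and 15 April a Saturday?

2

Check each year's weekday for 3 January and 15 April:
  2064: Thu/Tue  2065: Sat/Wed  2066: Sun/Thu  2067: Mon/Fri  2068: Tue/Sun  2069: Thu/Mon  2070: Fri/Tue  2071: Sat/Wed  2072: Sun/Fri  2073: Tue/Sat  2074: Wed/Sun  2075: Thu/Mon  2076: Fri/Wed  2077: Sun/Thu  …(36 more)…  2114: Wed/Sun  2115: Thu/Mon  2116: Fri/Wed  2117: Sun/Thu  2118: Mon/Fri  2119: Tue/Sat  2120: Wed/Mon  2121: Fri/Tue  2122: Sat/Wed  2123: Sun/Thu  2124: Mon/Sat ✓  2125: Wed/Sun  2126: Thu/Mon  2127: Fri/Tue
Both conditions hold in: 2084, 2124 — 2.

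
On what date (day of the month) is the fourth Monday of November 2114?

26

November 1, 2114 is a Thursday, so the first Monday is the 5th.
The fourth Monday is 5 + 21 = 26.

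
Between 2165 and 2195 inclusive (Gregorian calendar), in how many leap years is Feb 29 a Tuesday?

Leap years in 2165–2195: 7 of them.
Feb 29 weekday advances by 5 (mod 7) from one leap year to the next four years later (or differs when a century non-leap intervenes).
Leap-day weekdays: 2168:Mon 2172:Sat 2176:Thu 2180:Tue✓ 2184:Sun 2188:Fri 2192:Wed
Tuesday: 2180 → 1.

1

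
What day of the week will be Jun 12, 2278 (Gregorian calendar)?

Wednesday

January 1, 2278 is a Tuesday.
June 12 is day 163 of the year, i.e. 162 days after Jan 1.
162 mod 7 = 1, so advance 1 weekday from Tuesday: Wednesday.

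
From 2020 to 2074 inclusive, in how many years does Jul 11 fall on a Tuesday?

8

Track Jul 11's weekday year by year (advancing +1, or +2 across a Feb 29):
  2020: Sat  2021: Sun (+1)  2022: Mon (+1)  2023: Tue (+1) ✓  2024: Thu (+2)
  2025: Fri (+1)  2026: Sat (+1)  2027: Sun (+1)  2028: Tue (+2) ✓  2029: Wed (+1)
  2030: Thu (+1)  2031: Fri (+1)  2032: Sun (+2)  2033: Mon (+1)  … (27 more years) …
  2061: Mon (+1)  2062: Tue (+1) ✓  2063: Wed (+1)  2064: Fri (+2)  2065: Sat (+1)
  2066: Sun (+1)  2067: Mon (+1)  2068: Wed (+2)  2069: Thu (+1)  2070: Fri (+1)
  2071: Sat (+1)  2072: Mon (+2)  2073: Tue (+1) ✓  2074: Wed (+1)
Tuesday years: 2023, 2028, 2034, 2045, 2051, 2056, 2062, 2073 — 8 in total.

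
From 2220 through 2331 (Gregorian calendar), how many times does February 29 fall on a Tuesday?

Leap years in 2220–2331: 27 of them.
Feb 29 weekday advances by 5 (mod 7) from one leap year to the next four years later (or differs when a century non-leap intervenes).
Leap-day weekdays: 2220:Tue✓ 2224:Sun 2228:Fri 2232:Wed 2236:Mon 2240:Sat 2244:Thu 2248:Tue✓ 2252:Sun 2256:Fri 2260:Wed 2264:Mon 2268:Sat 2272:Thu 2276:Tue✓ 2280:Sun 2284:Fri 2288:Wed 2292:Mon 2296:Sat 2304:Mon 2308:Sat 2312:Thu 2316:Tue✓ 2320:Sun 2324:Fri 2328:Wed
Tuesday: 2220, 2248, 2276, 2316 → 4.

4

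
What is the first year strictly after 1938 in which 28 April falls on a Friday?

From one year to the next, a fixed date's weekday advances by 1, or by 2 when a Feb 29 lies between the two dates.
1938: April 28 is Thursday.
1939: Friday (+1)
28 April falls on a Friday in 1939.

1939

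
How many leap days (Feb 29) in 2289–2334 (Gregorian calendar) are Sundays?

1

Leap years in 2289–2334: 10 of them.
Feb 29 weekday advances by 5 (mod 7) from one leap year to the next four years later (or differs when a century non-leap intervenes).
Leap-day weekdays: 2292:Mon 2296:Sat 2304:Mon 2308:Sat 2312:Thu 2316:Tue 2320:Sun✓ 2324:Fri 2328:Wed 2332:Mon
Sunday: 2320 → 1.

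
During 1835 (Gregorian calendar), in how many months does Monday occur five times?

4

A month of length L has five Mondays iff its first Monday is on day ≤ L−28 (so day 1–3 in a 31-day month, 1–2 in a 30-day month, day 1 in a leap February).
Checking each month of 1835: Jan starts Thu (31d); Feb starts Sun (28d); Mar starts Sun (31d) ✓; Apr starts Wed (30d); May starts Fri (31d); Jun starts Mon (30d) ✓; Jul starts Wed (31d); Aug starts Sat (31d) ✓; Sep starts Tue (30d); Oct starts Thu (31d); Nov starts Sun (30d) ✓; Dec starts Tue (31d).
Five-Monday months: March, June, August, November → 4.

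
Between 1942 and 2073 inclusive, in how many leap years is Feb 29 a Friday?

5

Leap years in 1942–2073: 33 of them.
Feb 29 weekday advances by 5 (mod 7) from one leap year to the next four years later (or differs when a century non-leap intervenes).
Leap-day weekdays: 1944:Tue 1948:Sun 1952:Fri✓ 1956:Wed 1960:Mon 1964:Sat 1968:Thu 1972:Tue 1976:Sun 1980:Fri✓ 1984:Wed 1988:Mon 1992:Sat …(7 more)… 2024:Thu 2028:Tue 2032:Sun 2036:Fri✓ 2040:Wed 2044:Mon 2048:Sat 2052:Thu 2056:Tue 2060:Sun 2064:Fri✓ 2068:Wed 2072:Mon
Friday: 1952, 1980, 2008, 2036, 2064 → 5.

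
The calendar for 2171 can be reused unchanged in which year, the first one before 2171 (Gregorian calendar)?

2165

Two years share a calendar iff Jan 1 falls on the same weekday and both are leap or both are common. 2171: Jan 1 is Tuesday, common year.
2170: Jan 1 Monday, common
2169: Jan 1 Sunday, common
2168: Jan 1 Friday, leap
2167: Jan 1 Thursday, common
2166: Jan 1 Wednesday, common
2165: Jan 1 Tuesday, common
2165 matches on both conditions.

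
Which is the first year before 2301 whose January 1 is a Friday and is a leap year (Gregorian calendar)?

Jan 1 advances by 2 weekdays after a leap year and by 1 after a common year.
2301: Jan 1 is Tuesday.
2300: Monday
2299: Sunday
2298: Saturday
2297: Friday
2296: Wednesday (leap)
2295: Tuesday
2294: Monday
2293: Sunday
2292: Friday (leap)
2292 begins on a Friday and is a leap year.

2292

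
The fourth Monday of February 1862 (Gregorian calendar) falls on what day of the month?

24

February 1, 1862 is a Saturday, so the first Monday is the 3rd.
The fourth Monday is 3 + 21 = 24.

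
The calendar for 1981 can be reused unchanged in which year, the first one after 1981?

1987

Two years share a calendar iff Jan 1 falls on the same weekday and both are leap or both are common. 1981: Jan 1 is Thursday, common year.
1982: Jan 1 Friday, common
1983: Jan 1 Saturday, common
1984: Jan 1 Sunday, leap
1985: Jan 1 Tuesday, common
1986: Jan 1 Wednesday, common
1987: Jan 1 Thursday, common
1987 matches on both conditions.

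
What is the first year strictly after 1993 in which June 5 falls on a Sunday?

From one year to the next, a fixed date's weekday advances by 1, or by 2 when a Feb 29 lies between the two dates.
1993: June 5 is Saturday.
1994: Sunday (+1)
June 5 falls on a Sunday in 1994.

1994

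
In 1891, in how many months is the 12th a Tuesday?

1

Check the 12th of each month of 1891: Jan 12: Mon, Feb 12: Thu, Mar 12: Thu, Apr 12: Sun, May 12: Tue, Jun 12: Fri, Jul 12: Sun, Aug 12: Wed, Sep 12: Sat, Oct 12: Mon, Nov 12: Thu, Dec 12: Sat.
Tuesday occurs in May — 1 month.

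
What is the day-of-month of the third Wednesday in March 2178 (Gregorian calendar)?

18

March 1, 2178 is a Sunday, so the first Wednesday is the 4th.
The third Wednesday is 4 + 14 = 18.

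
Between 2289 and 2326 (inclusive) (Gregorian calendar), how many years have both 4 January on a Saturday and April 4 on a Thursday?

Check each year's weekday for 4 January and April 4:
  2289: Fri/Thu  2290: Sat/Fri  2291: Sun/Sat  2292: Mon/Mon  2293: Wed/Tue  2294: Thu/Wed  2295: Fri/Thu  2296: Sat/Sat  2297: Mon/Sun  2298: Tue/Mon  2299: Wed/Tue  2300: Thu/Wed  2301: Fri/Thu  2302: Sat/Fri  …(10 more)…  2313: Sat/Fri  2314: Sun/Sat  2315: Mon/Sun  2316: Tue/Tue  2317: Thu/Wed  2318: Fri/Thu  2319: Sat/Fri  2320: Sun/Sun  2321: Tue/Mon  2322: Wed/Tue  2323: Thu/Wed  2324: Fri/Fri  2325: Sun/Sat  2326: Mon/Sun
Both conditions hold in: no year — 0.

0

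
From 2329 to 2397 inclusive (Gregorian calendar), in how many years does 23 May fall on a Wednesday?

Track 23 May's weekday year by year (advancing +1, or +2 across a Feb 29):
  2329: Thu  2330: Fri (+1)  2331: Sat (+1)  2332: Mon (+2)  2333: Tue (+1)
  2334: Wed (+1) ✓  2335: Thu (+1)  2336: Sat (+2)  2337: Sun (+1)  2338: Mon (+1)
  2339: Tue (+1)  2340: Thu (+2)  2341: Fri (+1)  2342: Sat (+1)  … (41 more years) …
  2384: Wed (+2) ✓  2385: Thu (+1)  2386: Fri (+1)  2387: Sat (+1)  2388: Mon (+2)
  2389: Tue (+1)  2390: Wed (+1) ✓  2391: Thu (+1)  2392: Sat (+2)  2393: Sun (+1)
  2394: Mon (+1)  2395: Tue (+1)  2396: Thu (+2)  2397: Fri (+1)
Wednesday years: 2334, 2345, 2351, 2356, 2362, 2373, 2379, 2384, 2390 — 9 in total.

9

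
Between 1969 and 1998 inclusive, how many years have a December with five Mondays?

13

December has 31 days; it has five Mondays when Monday falls among the first (month-length − 28) days — i.e. when December 1 is one of Monday/Sunday/Saturday.
December 1 by year: 1969:Mon✓ 1970:Tue 1971:Wed 1972:Fri 1973:Sat✓ 1974:Sun✓ 1975:Mon✓ 1976:Wed 1977:Thu 1978:Fri 1979:Sat✓ 1980:Mon✓ 1981:Tue 1982:Wed 1983:Thu 1984:Sat✓ 1985:Sun✓ 1986:Mon✓ 1987:Tue 1988:Thu 1989:Fri 1990:Sat✓ 1991:Sun✓ 1992:Tue 1993:Wed 1994:Thu 1995:Fri 1996:Sun✓ 1997:Mon✓ 1998:Tue
Years with five Mondays: 1969, 1973, 1974, 1975, 1979, 1980, 1984, 1985, 1986, 1990, 1991, 1996, 1997 → 13.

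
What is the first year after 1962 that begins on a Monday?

Jan 1 advances by 2 weekdays after a leap year and by 1 after a common year.
1962: Jan 1 is Monday.
1963: Tuesday
1964: Wednesday (leap)
1965: Friday
1966: Saturday
1967: Sunday
1968: Monday (leap)
1968 begins on a Monday

1968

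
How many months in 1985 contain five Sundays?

4

A month of length L has five Sundays iff its first Sunday is on day ≤ L−28 (so day 1–3 in a 31-day month, 1–2 in a 30-day month, day 1 in a leap February).
Checking each month of 1985: Jan starts Tue (31d); Feb starts Fri (28d); Mar starts Fri (31d) ✓; Apr starts Mon (30d); May starts Wed (31d); Jun starts Sat (30d) ✓; Jul starts Mon (31d); Aug starts Thu (31d); Sep starts Sun (30d) ✓; Oct starts Tue (31d); Nov starts Fri (30d); Dec starts Sun (31d) ✓.
Five-Sunday months: March, June, September, December → 4.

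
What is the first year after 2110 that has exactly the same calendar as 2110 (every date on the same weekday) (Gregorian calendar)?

2121

Two years share a calendar iff Jan 1 falls on the same weekday and both are leap or both are common. 2110: Jan 1 is Wednesday, common year.
2111: Jan 1 Thursday, common
2112: Jan 1 Friday, leap
2113: Jan 1 Sunday, common
2114: Jan 1 Monday, common
2115: Jan 1 Tuesday, common
2116: Jan 1 Wednesday, leap
2117: Jan 1 Friday, common
2118: Jan 1 Saturday, common
2119: Jan 1 Sunday, common
2120: Jan 1 Monday, leap
2121: Jan 1 Wednesday, common
2121 matches on both conditions.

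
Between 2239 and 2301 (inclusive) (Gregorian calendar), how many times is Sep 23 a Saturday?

Track Sep 23's weekday year by year (advancing +1, or +2 across a Feb 29):
  2239: Mon  2240: Wed (+2)  2241: Thu (+1)  2242: Fri (+1)  2243: Sat (+1) ✓
  2244: Mon (+2)  2245: Tue (+1)  2246: Wed (+1)  2247: Thu (+1)  2248: Sat (+2) ✓
  2249: Sun (+1)  2250: Mon (+1)  2251: Tue (+1)  2252: Thu (+2)  … (35 more years) …
  2288: Sun (+2)  2289: Mon (+1)  2290: Tue (+1)  2291: Wed (+1)  2292: Fri (+2)
  2293: Sat (+1) ✓  2294: Sun (+1)  2295: Mon (+1)  2296: Wed (+2)  2297: Thu (+1)
  2298: Fri (+1)  2299: Sat (+1) ✓  2300: Sun (+1)  2301: Mon (+1)
Saturday years: 2243, 2248, 2254, 2265, 2271, 2276, 2282, 2293, 2299 — 9 in total.

9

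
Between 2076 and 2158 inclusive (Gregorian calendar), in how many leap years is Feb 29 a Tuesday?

3

Leap years in 2076–2158: 20 of them.
Feb 29 weekday advances by 5 (mod 7) from one leap year to the next four years later (or differs when a century non-leap intervenes).
Leap-day weekdays: 2076:Sat 2080:Thu 2084:Tue✓ 2088:Sun 2092:Fri 2096:Wed 2104:Fri 2108:Wed 2112:Mon 2116:Sat 2120:Thu 2124:Tue✓ 2128:Sun 2132:Fri 2136:Wed 2140:Mon 2144:Sat 2148:Thu 2152:Tue✓ 2156:Sun
Tuesday: 2084, 2124, 2152 → 3.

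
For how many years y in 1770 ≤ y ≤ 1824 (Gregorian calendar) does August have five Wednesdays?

August has 31 days; it has five Wednesdays when Wednesday falls among the first (month-length − 28) days — i.e. when August 1 is one of Wednesday/Tuesday/Monday.
August 1 by year: 1770:Wed✓ 1771:Thu 1772:Sat 1773:Sun 1774:Mon✓ 1775:Tue✓ 1776:Thu 1777:Fri 1778:Sat 1779:Sun 1780:Tue✓ 1781:Wed✓ 1782:Thu 1783:Fri 1784:Sun …(25 more)… 1810:Wed✓ 1811:Thu 1812:Sat 1813:Sun 1814:Mon✓ 1815:Tue✓ 1816:Thu 1817:Fri 1818:Sat 1819:Sun 1820:Tue✓ 1821:Wed✓ 1822:Thu 1823:Fri 1824:Sun
Years with five Wednesdays: 1770, 1774, 1775, 1780, 1781, 1785, 1786, 1787, 1791, 1792, 1796, 1797, 1798, 1803, 1804, 1808, 1809, 1810, 1814, 1815, 1820, 1821 → 22.

22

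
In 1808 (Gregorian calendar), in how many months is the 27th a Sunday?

2

Check the 27th of each month of 1808: Jan 27: Wed, Feb 27: Sat, Mar 27: Sun, Apr 27: Wed, May 27: Fri, Jun 27: Mon, Jul 27: Wed, Aug 27: Sat, Sep 27: Tue, Oct 27: Thu, Nov 27: Sun, Dec 27: Tue.
Sunday occurs in March, November — 2 months.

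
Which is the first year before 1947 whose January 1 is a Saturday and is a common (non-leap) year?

1938

Jan 1 advances by 2 weekdays after a leap year and by 1 after a common year.
1947: Jan 1 is Wednesday.
1946: Tuesday
1945: Monday
1944: Saturday (leap)
1943: Friday
1942: Thursday
1941: Wednesday
1940: Monday (leap)
1939: Sunday
1938: Saturday
1938 begins on a Saturday and is a common year.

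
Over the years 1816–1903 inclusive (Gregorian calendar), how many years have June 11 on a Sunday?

12

Track June 11's weekday year by year (advancing +1, or +2 across a Feb 29):
  1816: Tue  1817: Wed (+1)  1818: Thu (+1)  1819: Fri (+1)  1820: Sun (+2) ✓
  1821: Mon (+1)  1822: Tue (+1)  1823: Wed (+1)  1824: Fri (+2)  1825: Sat (+1)
  1826: Sun (+1) ✓  1827: Mon (+1)  1828: Wed (+2)  1829: Thu (+1)  … (60 more years) …
  1890: Wed (+1)  1891: Thu (+1)  1892: Sat (+2)  1893: Sun (+1) ✓  1894: Mon (+1)
  1895: Tue (+1)  1896: Thu (+2)  1897: Fri (+1)  1898: Sat (+1)  1899: Sun (+1) ✓
  1900: Mon (+1)  1901: Tue (+1)  1902: Wed (+1)  1903: Thu (+1)
Sunday years: 1820, 1826, 1837, 1843, 1848, 1854, 1865, 1871, 1876, 1882, 1893, 1899 — 12 in total.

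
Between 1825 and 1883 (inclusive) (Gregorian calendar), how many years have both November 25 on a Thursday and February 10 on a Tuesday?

2

Check each year's weekday for November 25 and February 10:
  1825: Fri/Thu  1826: Sat/Fri  1827: Sun/Sat  1828: Tue/Sun  1829: Wed/Tue  1830: Thu/Wed  1831: Fri/Thu  1832: Sun/Fri  1833: Mon/Sun  1834: Tue/Mon  1835: Wed/Tue  1836: Fri/Wed  1837: Sat/Fri  1838: Sun/Sat  …(31 more)…  1870: Fri/Thu  1871: Sat/Fri  1872: Mon/Sat  1873: Tue/Mon  1874: Wed/Tue  1875: Thu/Wed  1876: Sat/Thu  1877: Sun/Sat  1878: Mon/Sun  1879: Tue/Mon  1880: Thu/Tue ✓  1881: Fri/Thu  1882: Sat/Fri  1883: Sun/Sat
Both conditions hold in: 1852, 1880 — 2.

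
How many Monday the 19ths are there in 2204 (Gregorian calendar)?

Check the 19th of each month of 2204: Jan 19: Thu, Feb 19: Sun, Mar 19: Mon, Apr 19: Thu, May 19: Sat, Jun 19: Tue, Jul 19: Thu, Aug 19: Sun, Sep 19: Wed, Oct 19: Fri, Nov 19: Mon, Dec 19: Wed.
Monday occurs in March, November — 2 months.

2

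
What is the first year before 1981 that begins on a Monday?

1979

Jan 1 advances by 2 weekdays after a leap year and by 1 after a common year.
1981: Jan 1 is Thursday.
1980: Tuesday (leap)
1979: Monday
1979 begins on a Monday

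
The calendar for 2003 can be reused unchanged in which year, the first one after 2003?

Two years share a calendar iff Jan 1 falls on the same weekday and both are leap or both are common. 2003: Jan 1 is Wednesday, common year.
2004: Jan 1 Thursday, leap
2005: Jan 1 Saturday, common
2006: Jan 1 Sunday, common
2007: Jan 1 Monday, common
2008: Jan 1 Tuesday, leap
2009: Jan 1 Thursday, common
2010: Jan 1 Friday, common
2011: Jan 1 Saturday, common
2012: Jan 1 Sunday, leap
2013: Jan 1 Tuesday, common
2014: Jan 1 Wednesday, common
2014 matches on both conditions.

2014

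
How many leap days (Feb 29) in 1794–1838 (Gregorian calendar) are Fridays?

1

Leap years in 1794–1838: 10 of them.
Feb 29 weekday advances by 5 (mod 7) from one leap year to the next four years later (or differs when a century non-leap intervenes).
Leap-day weekdays: 1796:Mon 1804:Wed 1808:Mon 1812:Sat 1816:Thu 1820:Tue 1824:Sun 1828:Fri✓ 1832:Wed 1836:Mon
Friday: 1828 → 1.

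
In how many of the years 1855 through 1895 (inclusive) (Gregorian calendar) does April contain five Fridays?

11

April has 30 days; it has five Fridays when Friday falls among the first (month-length − 28) days — i.e. when April 1 is one of Friday/Thursday.
April 1 by year: 1855:Sun 1856:Tue 1857:Wed 1858:Thu✓ 1859:Fri✓ 1860:Sun 1861:Mon 1862:Tue 1863:Wed 1864:Fri✓ 1865:Sat 1866:Sun 1867:Mon 1868:Wed 1869:Thu✓ …(11 more)… 1881:Fri✓ 1882:Sat 1883:Sun 1884:Tue 1885:Wed 1886:Thu✓ 1887:Fri✓ 1888:Sun 1889:Mon 1890:Tue 1891:Wed 1892:Fri✓ 1893:Sat 1894:Sun 1895:Mon
Years with five Fridays: 1858, 1859, 1864, 1869, 1870, 1875, 1880, 1881, 1886, 1887, 1892 → 11.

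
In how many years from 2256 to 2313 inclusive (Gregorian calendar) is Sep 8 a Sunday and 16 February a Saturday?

7

Check each year's weekday for Sep 8 and 16 February:
  2256: Mon/Sat  2257: Tue/Mon  2258: Wed/Tue  2259: Thu/Wed  2260: Sat/Thu  2261: Sun/Sat ✓  2262: Mon/Sun  2263: Tue/Mon  2264: Thu/Tue  2265: Fri/Thu  2266: Sat/Fri  2267: Sun/Sat ✓  2268: Tue/Sun  2269: Wed/Tue  …(30 more)…  2300: Sat/Fri  2301: Sun/Sat ✓  2302: Mon/Sun  2303: Tue/Mon  2304: Thu/Tue  2305: Fri/Thu  2306: Sat/Fri  2307: Sun/Sat ✓  2308: Tue/Sun  2309: Wed/Tue  2310: Thu/Wed  2311: Fri/Thu  2312: Sun/Fri  2313: Mon/Sun
Both conditions hold in: 2261, 2267, 2278, 2289, 2295, 2301, 2307 — 7.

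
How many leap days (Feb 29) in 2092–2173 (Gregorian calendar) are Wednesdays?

4

Leap years in 2092–2173: 20 of them.
Feb 29 weekday advances by 5 (mod 7) from one leap year to the next four years later (or differs when a century non-leap intervenes).
Leap-day weekdays: 2092:Fri 2096:Wed✓ 2104:Fri 2108:Wed✓ 2112:Mon 2116:Sat 2120:Thu 2124:Tue 2128:Sun 2132:Fri 2136:Wed✓ 2140:Mon 2144:Sat 2148:Thu 2152:Tue 2156:Sun 2160:Fri 2164:Wed✓ 2168:Mon 2172:Sat
Wednesday: 2096, 2108, 2136, 2164 → 4.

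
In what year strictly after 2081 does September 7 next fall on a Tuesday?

2083

From one year to the next, a fixed date's weekday advances by 1, or by 2 when a Feb 29 lies between the two dates.
2081: September 7 is Sunday.
2082: Monday (+1)
2083: Tuesday (+1)
September 7 falls on a Tuesday in 2083.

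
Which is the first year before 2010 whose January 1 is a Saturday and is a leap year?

2000

Jan 1 advances by 2 weekdays after a leap year and by 1 after a common year.
2010: Jan 1 is Friday.
2009: Thursday
2008: Tuesday (leap)
2007: Monday
2006: Sunday
2005: Saturday
2004: Thursday (leap)
2003: Wednesday
2002: Tuesday
2001: Monday
2000: Saturday (leap)
2000 begins on a Saturday and is a leap year.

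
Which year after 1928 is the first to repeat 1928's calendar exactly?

1956

Two years share a calendar iff Jan 1 falls on the same weekday and both are leap or both are common. 1928: Jan 1 is Sunday, leap year.
1929: Jan 1 Tuesday, common
1930: Jan 1 Wednesday, common
1931: Jan 1 Thursday, common
1932: Jan 1 Friday, leap
1933: Jan 1 Sunday, common
1934: Jan 1 Monday, common
1935: Jan 1 Tuesday, common
1936: Jan 1 Wednesday, leap
1937: Jan 1 Friday, common
1938: Jan 1 Saturday, common
1939: Jan 1 Sunday, common
1940: Jan 1 Monday, leap
1941: Jan 1 Wednesday, common
1942: Jan 1 Thursday, common
1943: Jan 1 Friday, common
1944: Jan 1 Saturday, leap
1945: Jan 1 Monday, common
1946: Jan 1 Tuesday, common
1947: Jan 1 Wednesday, common
1948: Jan 1 Thursday, leap
1949: Jan 1 Saturday, common
1950: Jan 1 Sunday, common
1951: Jan 1 Monday, common
1952: Jan 1 Tuesday, leap
1953: Jan 1 Thursday, common
1954: Jan 1 Friday, common
1955: Jan 1 Saturday, common
1956: Jan 1 Sunday, leap
1956 matches on both conditions.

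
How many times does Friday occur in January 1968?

January 1968 has 31 days and begins on Monday.
The first Friday is January 5.
Fridays fall on 5, 12, 19, 26 — that's 4.

4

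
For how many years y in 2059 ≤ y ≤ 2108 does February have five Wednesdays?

3

February has 28 days (29 in leap years); it has five Wednesdays when Wednesday falls among the first (month-length − 28) days — i.e. when February 1 is Wednesday in a leap year (never in a common year).
February 1 by year: 2059:Sat 2060:Sun 2061:Tue 2062:Wed 2063:Thu 2064:Fri 2065:Sun 2066:Mon 2067:Tue 2068:Wed✓ 2069:Fri 2070:Sat 2071:Sun 2072:Mon 2073:Wed …(20 more)… 2094:Mon 2095:Tue 2096:Wed✓ 2097:Fri 2098:Sat 2099:Sun 2100:Mon 2101:Tue 2102:Wed 2103:Thu 2104:Fri 2105:Sun 2106:Mon 2107:Tue 2108:Wed✓
Years with five Wednesdays: 2068, 2096, 2108 → 3.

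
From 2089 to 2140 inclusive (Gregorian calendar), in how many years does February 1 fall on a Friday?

Track February 1's weekday year by year (advancing +1, or +2 across a Feb 29):
  2089: Tue  2090: Wed (+1)  2091: Thu (+1)  2092: Fri (+1) ✓  2093: Sun (+2)
  2094: Mon (+1)  2095: Tue (+1)  2096: Wed (+1)  2097: Fri (+2) ✓  2098: Sat (+1)
  2099: Sun (+1)  2100: Mon (+1)  2101: Tue (+1)  2102: Wed (+1)  … (24 more years) …
  2127: Sat (+1)  2128: Sun (+1)  2129: Tue (+2)  2130: Wed (+1)  2131: Thu (+1)
  2132: Fri (+1) ✓  2133: Sun (+2)  2134: Mon (+1)  2135: Tue (+1)  2136: Wed (+1)
  2137: Fri (+2) ✓  2138: Sat (+1)  2139: Sun (+1)  2140: Mon (+1)
Friday years: 2092, 2097, 2104, 2109, 2115, 2126, 2132, 2137 — 8 in total.

8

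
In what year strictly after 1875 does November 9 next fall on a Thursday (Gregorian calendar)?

1876

From one year to the next, a fixed date's weekday advances by 1, or by 2 when a Feb 29 lies between the two dates.
1875: November 9 is Tuesday.
1876: Thursday (+2)
November 9 falls on a Thursday in 1876.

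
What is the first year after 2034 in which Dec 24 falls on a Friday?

2038

From one year to the next, a fixed date's weekday advances by 1, or by 2 when a Feb 29 lies between the two dates.
2034: December 24 is Sunday.
2035: Monday (+1)
2036: Wednesday (+2)
2037: Thursday (+1)
2038: Friday (+1)
Dec 24 falls on a Friday in 2038.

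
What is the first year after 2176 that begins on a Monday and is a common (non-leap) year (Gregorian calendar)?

2181

Jan 1 advances by 2 weekdays after a leap year and by 1 after a common year.
2176: Jan 1 is Monday (leap).
2177: Wednesday
2178: Thursday
2179: Friday
2180: Saturday (leap)
2181: Monday
2181 begins on a Monday and is a common year.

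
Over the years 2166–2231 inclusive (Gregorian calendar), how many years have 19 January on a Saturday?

Track 19 January's weekday year by year (advancing +1, or +2 across a Feb 29):
  2166: Sun  2167: Mon (+1)  2168: Tue (+1)  2169: Thu (+2)  2170: Fri (+1)
  2171: Sat (+1) ✓  2172: Sun (+1)  2173: Tue (+2)  2174: Wed (+1)  2175: Thu (+1)
  2176: Fri (+1)  2177: Sun (+2)  2178: Mon (+1)  2179: Tue (+1)  … (38 more years) …
  2218: Mon (+1)  2219: Tue (+1)  2220: Wed (+1)  2221: Fri (+2)  2222: Sat (+1) ✓
  2223: Sun (+1)  2224: Mon (+1)  2225: Wed (+2)  2226: Thu (+1)  2227: Fri (+1)
  2228: Sat (+1) ✓  2229: Mon (+2)  2230: Tue (+1)  2231: Wed (+1)
Saturday years: 2171, 2182, 2188, 2193, 2199, 2205, 2211, 2222, 2228 — 9 in total.

9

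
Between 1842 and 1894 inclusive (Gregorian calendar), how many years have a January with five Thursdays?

January has 31 days; it has five Thursdays when Thursday falls among the first (month-length − 28) days — i.e. when January 1 is one of Thursday/Wednesday/Tuesday.
January 1 by year: 1842:Sat 1843:Sun 1844:Mon 1845:Wed✓ 1846:Thu✓ 1847:Fri 1848:Sat 1849:Mon 1850:Tue✓ 1851:Wed✓ 1852:Thu✓ 1853:Sat 1854:Sun 1855:Mon 1856:Tue✓ …(23 more)… 1880:Thu✓ 1881:Sat 1882:Sun 1883:Mon 1884:Tue✓ 1885:Thu✓ 1886:Fri 1887:Sat 1888:Sun 1889:Tue✓ 1890:Wed✓ 1891:Thu✓ 1892:Fri 1893:Sun 1894:Mon
Years with five Thursdays: 1845, 1846, 1850, 1851, 1852, 1856, 1857, 1861, 1862, 1863, 1867, 1868, 1873, 1874, 1878, 1879, 1880, 1884, 1885, 1889, 1890, 1891 → 22.

22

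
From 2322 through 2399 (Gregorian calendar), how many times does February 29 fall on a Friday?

3

Leap years in 2322–2399: 19 of them.
Feb 29 weekday advances by 5 (mod 7) from one leap year to the next four years later (or differs when a century non-leap intervenes).
Leap-day weekdays: 2324:Fri✓ 2328:Wed 2332:Mon 2336:Sat 2340:Thu 2344:Tue 2348:Sun 2352:Fri✓ 2356:Wed 2360:Mon 2364:Sat 2368:Thu 2372:Tue 2376:Sun 2380:Fri✓ 2384:Wed 2388:Mon 2392:Sat 2396:Thu
Friday: 2324, 2352, 2380 → 3.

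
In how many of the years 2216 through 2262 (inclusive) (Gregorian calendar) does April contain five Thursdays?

13

April has 30 days; it has five Thursdays when Thursday falls among the first (month-length − 28) days — i.e. when April 1 is one of Thursday/Wednesday.
April 1 by year: 2216:Mon 2217:Tue 2218:Wed✓ 2219:Thu✓ 2220:Sat 2221:Sun 2222:Mon 2223:Tue 2224:Thu✓ 2225:Fri 2226:Sat 2227:Sun 2228:Tue 2229:Wed✓ 2230:Thu✓ …(17 more)… 2248:Sat 2249:Sun 2250:Mon 2251:Tue 2252:Thu✓ 2253:Fri 2254:Sat 2255:Sun 2256:Tue 2257:Wed✓ 2258:Thu✓ 2259:Fri 2260:Sun 2261:Mon 2262:Tue
Years with five Thursdays: 2218, 2219, 2224, 2229, 2230, 2235, 2240, 2241, 2246, 2247, 2252, 2257, 2258 → 13.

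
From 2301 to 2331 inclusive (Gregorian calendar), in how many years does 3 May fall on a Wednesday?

Track 3 May's weekday year by year (advancing +1, or +2 across a Feb 29):
  2301: Fri  2302: Sat (+1)  2303: Sun (+1)  2304: Tue (+2)  2305: Wed (+1) ✓
  2306: Thu (+1)  2307: Fri (+1)  2308: Sun (+2)  2309: Mon (+1)  2310: Tue (+1)
  2311: Wed (+1) ✓  2312: Fri (+2)  2313: Sat (+1)  2314: Sun (+1)  … (3 more years) …
  2318: Fri (+1)  2319: Sat (+1)  2320: Mon (+2)  2321: Tue (+1)  2322: Wed (+1) ✓
  2323: Thu (+1)  2324: Sat (+2)  2325: Sun (+1)  2326: Mon (+1)  2327: Tue (+1)
  2328: Thu (+2)  2329: Fri (+1)  2330: Sat (+1)  2331: Sun (+1)
Wednesday years: 2305, 2311, 2316, 2322 — 4 in total.

4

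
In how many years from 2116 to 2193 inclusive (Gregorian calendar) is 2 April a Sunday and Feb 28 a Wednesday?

0

Check each year's weekday for 2 April and Feb 28:
  2116: Thu/Fri  2117: Fri/Sun  2118: Sat/Mon  2119: Sun/Tue  2120: Tue/Wed  2121: Wed/Fri  2122: Thu/Sat  2123: Fri/Sun  2124: Sun/Mon  2125: Mon/Wed  2126: Tue/Thu  2127: Wed/Fri  2128: Fri/Sat  2129: Sat/Mon  …(50 more)…  2180: Sun/Mon  2181: Mon/Wed  2182: Tue/Thu  2183: Wed/Fri  2184: Fri/Sat  2185: Sat/Mon  2186: Sun/Tue  2187: Mon/Wed  2188: Wed/Thu  2189: Thu/Sat  2190: Fri/Sun  2191: Sat/Mon  2192: Mon/Tue  2193: Tue/Thu
Both conditions hold in: no year — 0.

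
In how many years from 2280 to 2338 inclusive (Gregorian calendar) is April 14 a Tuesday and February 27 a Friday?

Check each year's weekday for April 14 and February 27:
  2280: Wed/Fri  2281: Thu/Sun  2282: Fri/Mon  2283: Sat/Tue  2284: Mon/Wed  2285: Tue/Fri ✓  2286: Wed/Sat  2287: Thu/Sun  2288: Sat/Mon  2289: Sun/Wed  2290: Mon/Thu  2291: Tue/Fri ✓  2292: Thu/Sat  2293: Fri/Mon  …(31 more)…  2325: Tue/Fri ✓  2326: Wed/Sat  2327: Thu/Sun  2328: Sat/Mon  2329: Sun/Wed  2330: Mon/Thu  2331: Tue/Fri ✓  2332: Thu/Sat  2333: Fri/Mon  2334: Sat/Tue  2335: Sun/Wed  2336: Tue/Thu  2337: Wed/Sat  2338: Thu/Sun
Both conditions hold in: 2285, 2291, 2303, 2314, 2325, 2331 — 6.

6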